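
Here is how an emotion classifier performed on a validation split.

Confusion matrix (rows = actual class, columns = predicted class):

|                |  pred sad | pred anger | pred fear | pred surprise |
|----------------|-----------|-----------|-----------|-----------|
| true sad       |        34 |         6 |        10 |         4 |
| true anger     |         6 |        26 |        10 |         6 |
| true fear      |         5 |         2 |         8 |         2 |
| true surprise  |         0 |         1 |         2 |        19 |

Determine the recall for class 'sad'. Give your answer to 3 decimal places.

Treat 'sad' as positive and all other classes as negative.
recall = TP/(TP+FN).
sad: TP=34, FN=6+10+4=20 → 34/54 = 0.6296

0.630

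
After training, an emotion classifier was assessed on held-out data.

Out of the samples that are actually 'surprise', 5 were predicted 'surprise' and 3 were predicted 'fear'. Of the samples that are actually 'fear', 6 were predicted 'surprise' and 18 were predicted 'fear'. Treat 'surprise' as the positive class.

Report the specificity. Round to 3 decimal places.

Specificity = TN/(TN+FP) = 18/(18+6) = 0.750

0.750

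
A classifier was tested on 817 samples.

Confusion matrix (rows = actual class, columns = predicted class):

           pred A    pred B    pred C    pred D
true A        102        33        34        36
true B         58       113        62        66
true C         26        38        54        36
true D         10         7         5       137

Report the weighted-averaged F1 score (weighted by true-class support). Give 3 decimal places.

0.485

Per-class F1 score (2·TP/(2·TP+FP+FN)):
  A: TP=102, FP=58+26+10=94, FN=33+34+36=103 → 204/401 = 0.5087
  B: TP=113, FP=33+38+7=78, FN=58+62+66=186 → 226/490 = 0.4612
  C: TP=54, FP=34+62+5=101, FN=26+38+36=100 → 108/309 = 0.3495
  D: TP=137, FP=36+66+36=138, FN=10+7+5=22 → 274/434 = 0.6313
Weighted-F1 score = Σ (supportᵢ/N)·F1 scoreᵢ with N=817: (205/817)·0.5087 + (299/817)·0.4612 + (154/817)·0.3495 + (159/817)·0.6313 = 0.485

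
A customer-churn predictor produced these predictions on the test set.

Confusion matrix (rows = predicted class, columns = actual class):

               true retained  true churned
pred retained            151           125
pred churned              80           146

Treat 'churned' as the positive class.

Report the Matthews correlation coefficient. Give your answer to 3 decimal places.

MCC = (TP·TN − FP·FN) / √((TP+FP)(TP+FN)(TN+FP)(TN+FN))
Numerator = 146·151 − 80·125 = 12046
Denominator = √(226·271·231·276) = √3904799976 = 62488.3987
MCC = 12046 / 62488.3987 = 0.193

0.193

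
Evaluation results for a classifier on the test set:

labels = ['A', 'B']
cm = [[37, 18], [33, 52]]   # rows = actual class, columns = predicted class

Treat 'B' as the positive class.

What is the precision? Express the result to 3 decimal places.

0.743

Precision = TP/(TP+FP) = 52/(52+18) = 52/70 = 0.743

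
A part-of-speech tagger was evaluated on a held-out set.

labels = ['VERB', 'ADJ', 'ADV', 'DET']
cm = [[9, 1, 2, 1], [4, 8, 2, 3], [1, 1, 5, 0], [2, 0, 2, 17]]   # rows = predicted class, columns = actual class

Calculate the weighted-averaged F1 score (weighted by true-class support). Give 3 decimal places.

Per-class F1 score (2·TP/(2·TP+FP+FN)):
  VERB: TP=9, FP=1+2+1=4, FN=4+1+2=7 → 18/29 = 0.6207
  ADJ: TP=8, FP=4+2+3=9, FN=1+1+0=2 → 16/27 = 0.5926
  ADV: TP=5, FP=1+1+0=2, FN=2+2+2=6 → 10/18 = 0.5556
  DET: TP=17, FP=2+0+2=4, FN=1+3+0=4 → 34/42 = 0.8095
Weighted-F1 score = Σ (supportᵢ/N)·F1 scoreᵢ with N=58: (16/58)·0.6207 + (10/58)·0.5926 + (11/58)·0.5556 + (21/58)·0.8095 = 0.672

0.672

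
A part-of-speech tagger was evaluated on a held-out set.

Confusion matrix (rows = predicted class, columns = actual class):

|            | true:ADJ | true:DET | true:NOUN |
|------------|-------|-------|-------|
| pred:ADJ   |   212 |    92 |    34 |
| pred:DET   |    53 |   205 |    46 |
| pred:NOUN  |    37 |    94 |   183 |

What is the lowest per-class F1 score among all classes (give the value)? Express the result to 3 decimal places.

Per-class F1 score (2·TP/(2·TP+FP+FN)):
  ADJ: TP=212, FP=92+34=126, FN=53+37=90 → 424/640 = 0.6625
  DET: TP=205, FP=53+46=99, FN=92+94=186 → 410/695 = 0.5899
  NOUN: TP=183, FP=37+94=131, FN=34+46=80 → 366/577 = 0.6343
Lowest is class 'DET' with F1 score = 0.590.

0.590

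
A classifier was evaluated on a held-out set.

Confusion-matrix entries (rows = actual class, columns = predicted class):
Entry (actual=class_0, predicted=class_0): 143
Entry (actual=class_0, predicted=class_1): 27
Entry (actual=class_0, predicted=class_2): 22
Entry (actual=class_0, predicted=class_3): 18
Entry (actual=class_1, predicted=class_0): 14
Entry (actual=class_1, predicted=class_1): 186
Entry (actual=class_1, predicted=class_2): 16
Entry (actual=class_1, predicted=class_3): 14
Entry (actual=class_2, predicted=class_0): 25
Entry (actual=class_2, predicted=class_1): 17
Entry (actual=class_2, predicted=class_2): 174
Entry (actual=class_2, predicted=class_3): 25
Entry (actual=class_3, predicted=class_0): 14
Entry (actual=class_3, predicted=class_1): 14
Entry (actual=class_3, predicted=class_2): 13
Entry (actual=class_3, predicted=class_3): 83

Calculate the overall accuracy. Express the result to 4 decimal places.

0.7280

Accuracy = trace / total = (143+186+174+83=586) / 805 = 586/805 = 0.7280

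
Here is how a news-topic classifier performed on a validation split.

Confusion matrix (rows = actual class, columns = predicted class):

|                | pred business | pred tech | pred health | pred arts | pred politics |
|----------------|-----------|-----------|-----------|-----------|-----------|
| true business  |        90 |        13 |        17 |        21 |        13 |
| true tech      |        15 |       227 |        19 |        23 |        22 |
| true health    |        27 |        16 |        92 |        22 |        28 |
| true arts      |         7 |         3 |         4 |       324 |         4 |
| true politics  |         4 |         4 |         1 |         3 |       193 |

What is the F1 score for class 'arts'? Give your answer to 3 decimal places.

Take TP from the diagonal, FP from the rest of the 'arts' prediction marginal, FN from the rest of the 'arts' actual marginal.
F1 score = 2·TP/(2·TP+FP+FN).
arts: TP=324, FP=21+23+22+3=69, FN=7+3+4+4=18 → 648/735 = 0.8816

0.882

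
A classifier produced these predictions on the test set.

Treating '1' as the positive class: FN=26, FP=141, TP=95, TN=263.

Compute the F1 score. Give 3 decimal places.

0.532

Precision = TP/(TP+FP) = 95/236 = 0.4025
Recall = TP/(TP+FN) = 95/121 = 0.7851
F1 = 2·TP/(2·TP+FP+FN) = 190/357 = 0.532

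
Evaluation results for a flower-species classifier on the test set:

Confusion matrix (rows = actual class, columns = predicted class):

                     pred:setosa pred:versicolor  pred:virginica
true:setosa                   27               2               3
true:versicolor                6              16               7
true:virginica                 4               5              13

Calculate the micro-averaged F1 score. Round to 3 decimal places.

0.675

Micro-averaging pools counts across classes: ΣTP=56, ΣFP=27, ΣFN=27.
Micro-F1 score = 2·TP/(2·TP+FP+FN) on pooled counts = 0.675 (equals overall accuracy in single-label multiclass).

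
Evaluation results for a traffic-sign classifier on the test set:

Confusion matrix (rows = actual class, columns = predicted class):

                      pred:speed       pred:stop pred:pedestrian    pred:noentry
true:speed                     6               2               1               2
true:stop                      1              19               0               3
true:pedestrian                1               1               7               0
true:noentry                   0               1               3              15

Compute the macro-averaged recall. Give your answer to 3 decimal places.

Per-class recall (TP/(TP+FN)):
  speed: TP=6, FN=2+1+2=5 → 6/11 = 0.5455
  stop: TP=19, FN=1+0+3=4 → 19/23 = 0.8261
  pedestrian: TP=7, FN=1+1+0=2 → 7/9 = 0.7778
  noentry: TP=15, FN=0+1+3=4 → 15/19 = 0.7895
Macro-recall = mean = (0.5455 + 0.8261 + 0.7778 + 0.7895) / 4 = 0.735

0.735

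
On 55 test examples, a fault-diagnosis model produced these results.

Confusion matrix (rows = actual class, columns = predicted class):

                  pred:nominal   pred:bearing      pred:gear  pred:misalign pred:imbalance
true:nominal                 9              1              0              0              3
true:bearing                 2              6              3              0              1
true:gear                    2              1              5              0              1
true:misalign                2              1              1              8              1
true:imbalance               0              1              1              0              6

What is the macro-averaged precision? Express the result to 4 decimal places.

0.6400

Per-class precision (TP/(TP+FP)):
  nominal: TP=9, FP=2+2+2+0=6 → 9/15 = 0.60000
  bearing: TP=6, FP=1+1+1+1=4 → 6/10 = 0.60000
  gear: TP=5, FP=0+3+1+1=5 → 5/10 = 0.50000
  misalign: TP=8, FP=0+0+0+0=0 → 8/8 = 1.00000
  imbalance: TP=6, FP=3+1+1+1=6 → 6/12 = 0.50000
Macro-precision = mean = (0.60000 + 0.60000 + 0.50000 + 1.00000 + 0.50000) / 5 = 0.6400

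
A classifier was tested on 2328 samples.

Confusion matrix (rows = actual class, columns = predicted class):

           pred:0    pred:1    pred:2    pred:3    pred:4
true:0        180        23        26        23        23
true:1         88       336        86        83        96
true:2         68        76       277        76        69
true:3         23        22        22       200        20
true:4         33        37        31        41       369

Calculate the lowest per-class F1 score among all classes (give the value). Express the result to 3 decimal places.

Per-class F1 score (2·TP/(2·TP+FP+FN)):
  0: TP=180, FP=88+68+23+33=212, FN=23+26+23+23=95 → 360/667 = 0.5397
  1: TP=336, FP=23+76+22+37=158, FN=88+86+83+96=353 → 672/1183 = 0.5680
  2: TP=277, FP=26+86+22+31=165, FN=68+76+76+69=289 → 554/1008 = 0.5496
  3: TP=200, FP=23+83+76+41=223, FN=23+22+22+20=87 → 400/710 = 0.5634
  4: TP=369, FP=23+96+69+20=208, FN=33+37+31+41=142 → 738/1088 = 0.6783
Lowest is class '0' with F1 score = 0.540.

0.540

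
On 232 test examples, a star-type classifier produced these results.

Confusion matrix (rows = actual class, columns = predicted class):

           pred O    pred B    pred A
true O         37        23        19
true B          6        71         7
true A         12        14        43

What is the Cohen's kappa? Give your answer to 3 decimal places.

0.473

Observed agreement pₒ = trace/N = 151/232 = 0.6509
Expected agreement pₑ = Σ (rowᵢ·colᵢ)/N² = (79·55 + 84·108 + 69·69)/232² = 0.3377
κ = (pₒ − pₑ)/(1 − pₑ) = (0.6509 − 0.3377)/(1 − 0.3377) = 0.473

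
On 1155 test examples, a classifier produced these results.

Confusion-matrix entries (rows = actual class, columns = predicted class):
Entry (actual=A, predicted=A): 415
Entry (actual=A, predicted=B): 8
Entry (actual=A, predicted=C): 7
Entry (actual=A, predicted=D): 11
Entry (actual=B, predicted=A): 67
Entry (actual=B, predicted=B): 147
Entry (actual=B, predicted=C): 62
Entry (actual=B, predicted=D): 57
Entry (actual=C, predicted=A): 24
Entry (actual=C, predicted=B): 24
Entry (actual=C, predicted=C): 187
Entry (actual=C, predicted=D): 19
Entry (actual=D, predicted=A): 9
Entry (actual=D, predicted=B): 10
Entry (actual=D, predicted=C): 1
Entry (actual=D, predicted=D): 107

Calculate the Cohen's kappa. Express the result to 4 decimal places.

0.6380

Observed agreement pₒ = trace/N = 856/1155 = 0.74113
Expected agreement pₑ = Σ (rowᵢ·colᵢ)/N² = (441·515 + 333·189 + 254·257 + 127·194)/1155² = 0.28483
κ = (pₒ − pₑ)/(1 − pₑ) = (0.74113 − 0.28483)/(1 − 0.28483) = 0.6380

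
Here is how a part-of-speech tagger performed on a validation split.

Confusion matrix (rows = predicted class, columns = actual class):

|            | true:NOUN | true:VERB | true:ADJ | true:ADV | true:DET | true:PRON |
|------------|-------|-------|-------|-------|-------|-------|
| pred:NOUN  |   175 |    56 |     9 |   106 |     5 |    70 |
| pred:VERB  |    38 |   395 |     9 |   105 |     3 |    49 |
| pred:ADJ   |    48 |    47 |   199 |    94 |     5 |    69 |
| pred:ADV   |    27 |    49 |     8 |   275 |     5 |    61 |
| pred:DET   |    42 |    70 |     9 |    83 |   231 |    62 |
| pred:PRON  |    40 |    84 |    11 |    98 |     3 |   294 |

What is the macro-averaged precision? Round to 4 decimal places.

Per-class precision (TP/(TP+FP)):
  NOUN: TP=175, FP=56+9+106+5+70=246 → 175/421 = 0.41568
  VERB: TP=395, FP=38+9+105+3+49=204 → 395/599 = 0.65943
  ADJ: TP=199, FP=48+47+94+5+69=263 → 199/462 = 0.43074
  ADV: TP=275, FP=27+49+8+5+61=150 → 275/425 = 0.64706
  DET: TP=231, FP=42+70+9+83+62=266 → 231/497 = 0.46479
  PRON: TP=294, FP=40+84+11+98+3=236 → 294/530 = 0.55472
Macro-precision = mean = (0.41568 + 0.65943 + 0.43074 + 0.64706 + 0.46479 + 0.55472) / 6 = 0.5287

0.5287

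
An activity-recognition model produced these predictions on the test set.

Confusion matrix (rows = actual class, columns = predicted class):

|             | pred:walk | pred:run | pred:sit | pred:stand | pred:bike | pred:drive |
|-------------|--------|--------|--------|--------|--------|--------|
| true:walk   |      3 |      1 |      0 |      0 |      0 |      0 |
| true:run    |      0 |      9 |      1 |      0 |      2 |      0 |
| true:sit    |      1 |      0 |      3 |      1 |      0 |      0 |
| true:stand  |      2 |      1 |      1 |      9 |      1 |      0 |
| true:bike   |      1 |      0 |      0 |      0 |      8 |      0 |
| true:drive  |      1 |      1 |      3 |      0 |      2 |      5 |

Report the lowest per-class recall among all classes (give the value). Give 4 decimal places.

0.4167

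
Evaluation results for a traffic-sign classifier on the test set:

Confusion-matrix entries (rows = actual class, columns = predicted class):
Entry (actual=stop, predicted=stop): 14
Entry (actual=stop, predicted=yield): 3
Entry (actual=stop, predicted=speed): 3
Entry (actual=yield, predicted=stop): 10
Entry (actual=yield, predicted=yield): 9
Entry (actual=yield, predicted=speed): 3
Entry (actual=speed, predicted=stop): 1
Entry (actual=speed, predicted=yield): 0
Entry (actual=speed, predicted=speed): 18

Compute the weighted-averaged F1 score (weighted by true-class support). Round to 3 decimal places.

0.656

Per-class F1 score (2·TP/(2·TP+FP+FN)):
  stop: TP=14, FP=10+1=11, FN=3+3=6 → 28/45 = 0.6222
  yield: TP=9, FP=3+0=3, FN=10+3=13 → 18/34 = 0.5294
  speed: TP=18, FP=3+3=6, FN=1+0=1 → 36/43 = 0.8372
Weighted-F1 score = Σ (supportᵢ/N)·F1 scoreᵢ with N=61: (20/61)·0.6222 + (22/61)·0.5294 + (19/61)·0.8372 = 0.656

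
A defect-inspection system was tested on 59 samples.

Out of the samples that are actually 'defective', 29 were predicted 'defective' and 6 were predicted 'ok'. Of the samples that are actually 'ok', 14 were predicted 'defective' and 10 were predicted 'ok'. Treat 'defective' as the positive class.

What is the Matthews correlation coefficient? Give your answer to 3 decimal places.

MCC = (TP·TN − FP·FN) / √((TP+FP)(TP+FN)(TN+FP)(TN+FN))
Numerator = 29·10 − 14·6 = 206
Denominator = √(43·35·24·16) = √577920 = 760.2105
MCC = 206 / 760.2105 = 0.271

0.271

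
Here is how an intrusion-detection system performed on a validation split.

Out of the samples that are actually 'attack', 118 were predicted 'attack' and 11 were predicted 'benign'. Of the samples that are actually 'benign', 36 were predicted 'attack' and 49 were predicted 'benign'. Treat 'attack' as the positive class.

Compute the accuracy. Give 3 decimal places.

0.780

Accuracy = (TP+TN)/N = (118+49)/214 = 0.780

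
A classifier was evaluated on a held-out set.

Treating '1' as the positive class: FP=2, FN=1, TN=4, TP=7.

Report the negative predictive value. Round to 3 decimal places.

0.800

NPV = TN/(TN+FN) = 4/(4+1) = 0.800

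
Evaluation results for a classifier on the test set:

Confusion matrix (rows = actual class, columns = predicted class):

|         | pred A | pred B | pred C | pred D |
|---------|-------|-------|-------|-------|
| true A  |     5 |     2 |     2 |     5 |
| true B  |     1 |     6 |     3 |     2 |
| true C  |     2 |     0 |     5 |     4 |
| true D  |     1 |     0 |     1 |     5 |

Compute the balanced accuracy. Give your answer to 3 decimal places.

Balanced accuracy = mean of per-class recall.
  A: recall = 5/14 = 0.3571
  B: recall = 6/12 = 0.5000
  C: recall = 5/11 = 0.4545
  D: recall = 5/7 = 0.7143
Mean = (0.3571 + 0.5000 + 0.4545 + 0.7143) / 4 = 0.506

0.506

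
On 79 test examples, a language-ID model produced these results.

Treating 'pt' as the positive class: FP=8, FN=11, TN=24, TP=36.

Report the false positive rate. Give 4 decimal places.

0.2500

FPR = FP/(FP+TN) = 8/(8+24) = 0.2500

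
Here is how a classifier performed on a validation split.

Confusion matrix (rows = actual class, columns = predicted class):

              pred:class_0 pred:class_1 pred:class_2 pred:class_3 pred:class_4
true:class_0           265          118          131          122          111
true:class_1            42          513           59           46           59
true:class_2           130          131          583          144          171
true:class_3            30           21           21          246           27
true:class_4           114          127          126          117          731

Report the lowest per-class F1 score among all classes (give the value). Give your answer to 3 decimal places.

0.399

Per-class F1 score (2·TP/(2·TP+FP+FN)):
  class_0: TP=265, FP=42+130+30+114=316, FN=118+131+122+111=482 → 530/1328 = 0.3991
  class_1: TP=513, FP=118+131+21+127=397, FN=42+59+46+59=206 → 1026/1629 = 0.6298
  class_2: TP=583, FP=131+59+21+126=337, FN=130+131+144+171=576 → 1166/2079 = 0.5608
  class_3: TP=246, FP=122+46+144+117=429, FN=30+21+21+27=99 → 492/1020 = 0.4824
  class_4: TP=731, FP=111+59+171+27=368, FN=114+127+126+117=484 → 1462/2314 = 0.6318
Lowest is class 'class_0' with F1 score = 0.399.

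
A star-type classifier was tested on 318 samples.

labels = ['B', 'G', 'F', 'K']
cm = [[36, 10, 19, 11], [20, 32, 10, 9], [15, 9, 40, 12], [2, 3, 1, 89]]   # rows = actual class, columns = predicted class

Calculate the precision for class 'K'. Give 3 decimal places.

0.736

One-vs-rest for 'K': TP = diagonal; FP = other classes predicted 'K'; FN = 'K' predicted as other.
precision = TP/(TP+FP).
K: TP=89, FP=11+9+12=32 → 89/121 = 0.7355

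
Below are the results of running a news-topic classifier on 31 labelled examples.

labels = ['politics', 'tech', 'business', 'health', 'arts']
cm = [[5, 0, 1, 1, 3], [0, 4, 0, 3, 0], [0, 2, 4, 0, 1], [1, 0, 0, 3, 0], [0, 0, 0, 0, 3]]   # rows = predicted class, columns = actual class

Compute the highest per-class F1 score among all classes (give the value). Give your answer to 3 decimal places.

0.667

Per-class F1 score (2·TP/(2·TP+FP+FN)):
  politics: TP=5, FP=0+1+1+3=5, FN=0+0+1+0=1 → 10/16 = 0.6250
  tech: TP=4, FP=0+0+3+0=3, FN=0+2+0+0=2 → 8/13 = 0.6154
  business: TP=4, FP=0+2+0+1=3, FN=1+0+0+0=1 → 8/12 = 0.6667
  health: TP=3, FP=1+0+0+0=1, FN=1+3+0+0=4 → 6/11 = 0.5455
  arts: TP=3, FP=0+0+0+0=0, FN=3+0+1+0=4 → 6/10 = 0.6000
Highest is class 'business' with F1 score = 0.667.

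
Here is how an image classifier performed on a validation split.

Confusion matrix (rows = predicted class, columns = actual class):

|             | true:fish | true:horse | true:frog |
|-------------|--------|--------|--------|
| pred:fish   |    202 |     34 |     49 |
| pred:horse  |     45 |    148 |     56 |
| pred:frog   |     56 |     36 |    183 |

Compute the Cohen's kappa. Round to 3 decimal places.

Observed agreement pₒ = trace/N = 533/809 = 0.6588
Expected agreement pₑ = Σ (rowᵢ·colᵢ)/N² = (303·285 + 218·249 + 288·275)/809² = 0.3359
κ = (pₒ − pₑ)/(1 − pₑ) = (0.6588 − 0.3359)/(1 − 0.3359) = 0.486

0.486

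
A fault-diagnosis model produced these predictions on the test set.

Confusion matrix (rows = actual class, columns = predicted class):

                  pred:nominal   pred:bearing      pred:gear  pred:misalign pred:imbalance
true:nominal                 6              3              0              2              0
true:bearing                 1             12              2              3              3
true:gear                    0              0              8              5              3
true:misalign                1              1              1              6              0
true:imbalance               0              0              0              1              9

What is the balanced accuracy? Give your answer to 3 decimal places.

Balanced accuracy = mean of per-class recall.
  nominal: recall = 6/11 = 0.5455
  bearing: recall = 12/21 = 0.5714
  gear: recall = 8/16 = 0.5000
  misalign: recall = 6/9 = 0.6667
  imbalance: recall = 9/10 = 0.9000
Mean = (0.5455 + 0.5714 + 0.5000 + 0.6667 + 0.9000) / 5 = 0.637

0.637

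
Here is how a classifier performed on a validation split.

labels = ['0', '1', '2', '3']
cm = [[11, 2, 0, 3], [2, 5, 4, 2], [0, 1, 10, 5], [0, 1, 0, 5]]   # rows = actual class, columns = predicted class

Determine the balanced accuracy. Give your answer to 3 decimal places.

0.633

Balanced accuracy = mean of per-class recall.
  0: recall = 11/16 = 0.6875
  1: recall = 5/13 = 0.3846
  2: recall = 10/16 = 0.6250
  3: recall = 5/6 = 0.8333
Mean = (0.6875 + 0.3846 + 0.6250 + 0.8333) / 4 = 0.633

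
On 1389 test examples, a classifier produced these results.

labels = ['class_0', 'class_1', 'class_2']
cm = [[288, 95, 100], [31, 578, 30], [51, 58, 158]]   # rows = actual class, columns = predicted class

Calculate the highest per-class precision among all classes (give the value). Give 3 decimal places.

Per-class precision (TP/(TP+FP)):
  class_0: TP=288, FP=31+51=82 → 288/370 = 0.7784
  class_1: TP=578, FP=95+58=153 → 578/731 = 0.7907
  class_2: TP=158, FP=100+30=130 → 158/288 = 0.5486
Highest is class 'class_1' with precision = 0.791.

0.791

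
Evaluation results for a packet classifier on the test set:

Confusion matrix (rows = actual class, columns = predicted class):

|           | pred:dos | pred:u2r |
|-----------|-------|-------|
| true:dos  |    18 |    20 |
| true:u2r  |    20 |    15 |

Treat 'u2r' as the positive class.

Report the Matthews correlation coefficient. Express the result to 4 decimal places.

MCC = (TP·TN − FP·FN) / √((TP+FP)(TP+FN)(TN+FP)(TN+FN))
Numerator = 15·18 − 20·20 = -130
Denominator = √(35·35·38·38) = √1768900 = 1330.0000
MCC = -130 / 1330.0000 = -0.0977

-0.0977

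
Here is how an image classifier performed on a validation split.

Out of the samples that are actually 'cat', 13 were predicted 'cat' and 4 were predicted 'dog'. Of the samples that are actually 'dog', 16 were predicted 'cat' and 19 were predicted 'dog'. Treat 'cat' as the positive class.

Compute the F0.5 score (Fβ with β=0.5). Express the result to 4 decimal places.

0.4887

Fβ = (1+β²)·TP / ((1+β²)·TP + β²·FN + FP), with β²=1/4
= 1.25·13 / (1.25·13 + 0.25·4 + 16) = 0.4887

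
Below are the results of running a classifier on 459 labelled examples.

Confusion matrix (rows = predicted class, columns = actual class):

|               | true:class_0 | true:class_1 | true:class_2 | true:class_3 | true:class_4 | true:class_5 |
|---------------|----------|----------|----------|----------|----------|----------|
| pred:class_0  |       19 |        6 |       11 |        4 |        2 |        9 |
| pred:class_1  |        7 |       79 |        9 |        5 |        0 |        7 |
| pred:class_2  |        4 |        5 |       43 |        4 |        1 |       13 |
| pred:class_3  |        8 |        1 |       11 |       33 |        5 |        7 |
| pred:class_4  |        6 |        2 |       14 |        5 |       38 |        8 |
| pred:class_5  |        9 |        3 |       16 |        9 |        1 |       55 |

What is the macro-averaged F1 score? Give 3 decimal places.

0.562

Per-class F1 score (2·TP/(2·TP+FP+FN)):
  class_0: TP=19, FP=6+11+4+2+9=32, FN=7+4+8+6+9=34 → 38/104 = 0.3654
  class_1: TP=79, FP=7+9+5+0+7=28, FN=6+5+1+2+3=17 → 158/203 = 0.7783
  class_2: TP=43, FP=4+5+4+1+13=27, FN=11+9+11+14+16=61 → 86/174 = 0.4943
  class_3: TP=33, FP=8+1+11+5+7=32, FN=4+5+4+5+9=27 → 66/125 = 0.5280
  class_4: TP=38, FP=6+2+14+5+8=35, FN=2+0+1+5+1=9 → 76/120 = 0.6333
  class_5: TP=55, FP=9+3+16+9+1=38, FN=9+7+13+7+8=44 → 110/192 = 0.5729
Macro-F1 score = mean = (0.3654 + 0.7783 + 0.4943 + 0.5280 + 0.6333 + 0.5729) / 6 = 0.562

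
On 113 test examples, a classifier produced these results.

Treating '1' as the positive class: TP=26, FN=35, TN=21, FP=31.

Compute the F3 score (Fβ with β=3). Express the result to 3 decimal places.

0.429

Fβ = (1+β²)·TP / ((1+β²)·TP + β²·FN + FP), with β²=9
= 10·26 / (10·26 + 9·35 + 31) = 0.429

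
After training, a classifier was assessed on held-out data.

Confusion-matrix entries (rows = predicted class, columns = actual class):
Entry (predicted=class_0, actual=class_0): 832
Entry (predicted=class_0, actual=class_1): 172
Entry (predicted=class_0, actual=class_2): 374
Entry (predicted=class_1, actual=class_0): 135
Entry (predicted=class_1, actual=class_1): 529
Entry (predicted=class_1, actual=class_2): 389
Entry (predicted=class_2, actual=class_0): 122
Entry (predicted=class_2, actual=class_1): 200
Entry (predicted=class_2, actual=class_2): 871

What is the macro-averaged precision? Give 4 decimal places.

Per-class precision (TP/(TP+FP)):
  class_0: TP=832, FP=172+374=546 → 832/1378 = 0.60377
  class_1: TP=529, FP=135+389=524 → 529/1053 = 0.50237
  class_2: TP=871, FP=122+200=322 → 871/1193 = 0.73009
Macro-precision = mean = (0.60377 + 0.50237 + 0.73009) / 3 = 0.6121

0.6121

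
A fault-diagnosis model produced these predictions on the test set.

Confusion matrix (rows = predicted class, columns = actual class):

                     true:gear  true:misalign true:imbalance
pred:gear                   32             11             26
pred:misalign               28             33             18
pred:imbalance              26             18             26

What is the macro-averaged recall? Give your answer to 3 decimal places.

Per-class recall (TP/(TP+FN)):
  gear: TP=32, FN=28+26=54 → 32/86 = 0.3721
  misalign: TP=33, FN=11+18=29 → 33/62 = 0.5323
  imbalance: TP=26, FN=26+18=44 → 26/70 = 0.3714
Macro-recall = mean = (0.3721 + 0.5323 + 0.3714) / 3 = 0.425

0.425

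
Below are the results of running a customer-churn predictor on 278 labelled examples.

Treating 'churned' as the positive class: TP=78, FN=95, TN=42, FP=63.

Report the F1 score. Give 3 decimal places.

0.497

Precision = TP/(TP+FP) = 78/141 = 0.5532
Recall = TP/(TP+FN) = 78/173 = 0.4509
F1 = 2·TP/(2·TP+FP+FN) = 156/314 = 0.497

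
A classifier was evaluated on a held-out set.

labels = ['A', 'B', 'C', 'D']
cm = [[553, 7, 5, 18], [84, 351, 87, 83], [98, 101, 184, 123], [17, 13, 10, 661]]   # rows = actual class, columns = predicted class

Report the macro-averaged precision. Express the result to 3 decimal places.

Per-class precision (TP/(TP+FP)):
  A: TP=553, FP=84+98+17=199 → 553/752 = 0.7354
  B: TP=351, FP=7+101+13=121 → 351/472 = 0.7436
  C: TP=184, FP=5+87+10=102 → 184/286 = 0.6434
  D: TP=661, FP=18+83+123=224 → 661/885 = 0.7469
Macro-precision = mean = (0.7354 + 0.7436 + 0.6434 + 0.7469) / 4 = 0.717

0.717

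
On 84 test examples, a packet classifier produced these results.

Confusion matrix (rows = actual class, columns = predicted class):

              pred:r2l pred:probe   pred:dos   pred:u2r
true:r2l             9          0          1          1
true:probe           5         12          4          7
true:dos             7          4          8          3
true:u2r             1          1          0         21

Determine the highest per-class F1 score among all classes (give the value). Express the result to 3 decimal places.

0.764

Per-class F1 score (2·TP/(2·TP+FP+FN)):
  r2l: TP=9, FP=5+7+1=13, FN=0+1+1=2 → 18/33 = 0.5455
  probe: TP=12, FP=0+4+1=5, FN=5+4+7=16 → 24/45 = 0.5333
  dos: TP=8, FP=1+4+0=5, FN=7+4+3=14 → 16/35 = 0.4571
  u2r: TP=21, FP=1+7+3=11, FN=1+1+0=2 → 42/55 = 0.7636
Highest is class 'u2r' with F1 score = 0.764.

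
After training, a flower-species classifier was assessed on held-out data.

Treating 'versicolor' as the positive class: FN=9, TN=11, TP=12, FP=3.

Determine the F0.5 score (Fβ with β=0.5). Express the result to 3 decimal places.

Fβ = (1+β²)·TP / ((1+β²)·TP + β²·FN + FP), with β²=1/4
= 1.25·12 / (1.25·12 + 0.25·9 + 3) = 0.741

0.741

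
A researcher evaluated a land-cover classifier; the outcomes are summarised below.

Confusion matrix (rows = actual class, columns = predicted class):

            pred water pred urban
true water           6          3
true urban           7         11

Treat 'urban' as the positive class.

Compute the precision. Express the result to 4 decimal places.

0.7857

Precision = TP/(TP+FP) = 11/(11+3) = 11/14 = 0.7857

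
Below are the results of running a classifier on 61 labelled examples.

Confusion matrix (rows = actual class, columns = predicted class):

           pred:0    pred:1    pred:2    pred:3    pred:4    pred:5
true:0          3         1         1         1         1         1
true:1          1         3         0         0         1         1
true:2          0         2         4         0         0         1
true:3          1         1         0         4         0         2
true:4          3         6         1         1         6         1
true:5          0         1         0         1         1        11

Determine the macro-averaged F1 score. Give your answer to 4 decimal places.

0.4963

Per-class F1 score (2·TP/(2·TP+FP+FN)):
  0: TP=3, FP=1+0+1+3+0=5, FN=1+1+1+1+1=5 → 6/16 = 0.37500
  1: TP=3, FP=1+2+1+6+1=11, FN=1+0+0+1+1=3 → 6/20 = 0.30000
  2: TP=4, FP=1+0+0+1+0=2, FN=0+2+0+0+1=3 → 8/13 = 0.61538
  3: TP=4, FP=1+0+0+1+1=3, FN=1+1+0+0+2=4 → 8/15 = 0.53333
  4: TP=6, FP=1+1+0+0+1=3, FN=3+6+1+1+1=12 → 12/27 = 0.44444
  5: TP=11, FP=1+1+1+2+1=6, FN=0+1+0+1+1=3 → 22/31 = 0.70968
Macro-F1 score = mean = (0.37500 + 0.30000 + 0.61538 + 0.53333 + 0.44444 + 0.70968) / 6 = 0.4963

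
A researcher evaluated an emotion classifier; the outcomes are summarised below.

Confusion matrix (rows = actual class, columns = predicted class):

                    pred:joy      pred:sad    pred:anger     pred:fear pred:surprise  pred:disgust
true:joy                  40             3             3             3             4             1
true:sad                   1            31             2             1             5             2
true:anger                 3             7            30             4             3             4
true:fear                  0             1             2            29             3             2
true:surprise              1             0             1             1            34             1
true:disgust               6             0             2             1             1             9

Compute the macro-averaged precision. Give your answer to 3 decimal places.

0.695

Per-class precision (TP/(TP+FP)):
  joy: TP=40, FP=1+3+0+1+6=11 → 40/51 = 0.7843
  sad: TP=31, FP=3+7+1+0+0=11 → 31/42 = 0.7381
  anger: TP=30, FP=3+2+2+1+2=10 → 30/40 = 0.7500
  fear: TP=29, FP=3+1+4+1+1=10 → 29/39 = 0.7436
  surprise: TP=34, FP=4+5+3+3+1=16 → 34/50 = 0.6800
  disgust: TP=9, FP=1+2+4+2+1=10 → 9/19 = 0.4737
Macro-precision = mean = (0.7843 + 0.7381 + 0.7500 + 0.7436 + 0.6800 + 0.4737) / 6 = 0.695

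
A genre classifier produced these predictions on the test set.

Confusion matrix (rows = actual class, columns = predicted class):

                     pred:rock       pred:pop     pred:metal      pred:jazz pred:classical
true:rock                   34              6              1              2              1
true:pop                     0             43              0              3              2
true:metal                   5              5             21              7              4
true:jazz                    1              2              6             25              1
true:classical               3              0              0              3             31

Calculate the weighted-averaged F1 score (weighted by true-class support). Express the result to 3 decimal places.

0.742

Per-class F1 score (2·TP/(2·TP+FP+FN)):
  rock: TP=34, FP=0+5+1+3=9, FN=6+1+2+1=10 → 68/87 = 0.7816
  pop: TP=43, FP=6+5+2+0=13, FN=0+0+3+2=5 → 86/104 = 0.8269
  metal: TP=21, FP=1+0+6+0=7, FN=5+5+7+4=21 → 42/70 = 0.6000
  jazz: TP=25, FP=2+3+7+3=15, FN=1+2+6+1=10 → 50/75 = 0.6667
  classical: TP=31, FP=1+2+4+1=8, FN=3+0+0+3=6 → 62/76 = 0.8158
Weighted-F1 score = Σ (supportᵢ/N)·F1 scoreᵢ with N=206: (44/206)·0.7816 + (48/206)·0.8269 + (42/206)·0.6000 + (35/206)·0.6667 + (37/206)·0.8158 = 0.742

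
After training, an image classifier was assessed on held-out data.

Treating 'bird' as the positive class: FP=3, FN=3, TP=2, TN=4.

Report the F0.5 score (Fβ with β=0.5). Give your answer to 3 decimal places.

Fβ = (1+β²)·TP / ((1+β²)·TP + β²·FN + FP), with β²=1/4
= 1.25·2 / (1.25·2 + 0.25·3 + 3) = 0.400

0.400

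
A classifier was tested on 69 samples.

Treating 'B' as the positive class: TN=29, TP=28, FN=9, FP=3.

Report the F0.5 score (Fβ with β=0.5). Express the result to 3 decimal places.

Fβ = (1+β²)·TP / ((1+β²)·TP + β²·FN + FP), with β²=1/4
= 1.25·28 / (1.25·28 + 0.25·9 + 3) = 0.870

0.870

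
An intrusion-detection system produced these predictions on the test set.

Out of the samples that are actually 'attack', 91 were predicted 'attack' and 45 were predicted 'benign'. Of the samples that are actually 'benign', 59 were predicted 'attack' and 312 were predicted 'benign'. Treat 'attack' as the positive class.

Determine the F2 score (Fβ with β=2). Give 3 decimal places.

Fβ = (1+β²)·TP / ((1+β²)·TP + β²·FN + FP), with β²=4
= 5·91 / (5·91 + 4·45 + 59) = 0.656

0.656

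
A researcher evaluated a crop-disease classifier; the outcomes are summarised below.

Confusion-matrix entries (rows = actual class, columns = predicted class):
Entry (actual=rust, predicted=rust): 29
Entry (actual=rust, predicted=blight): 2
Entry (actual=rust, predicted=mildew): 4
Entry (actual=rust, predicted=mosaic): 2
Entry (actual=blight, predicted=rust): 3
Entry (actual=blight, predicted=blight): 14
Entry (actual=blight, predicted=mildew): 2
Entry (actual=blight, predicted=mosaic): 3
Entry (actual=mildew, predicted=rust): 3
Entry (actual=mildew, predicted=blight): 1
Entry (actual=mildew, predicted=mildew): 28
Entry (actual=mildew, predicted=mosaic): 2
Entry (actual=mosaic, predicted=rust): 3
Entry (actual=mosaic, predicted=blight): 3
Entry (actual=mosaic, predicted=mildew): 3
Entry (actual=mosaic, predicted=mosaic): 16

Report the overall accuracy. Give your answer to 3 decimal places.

Accuracy = trace / total = (29+14+28+16=87) / 118 = 87/118 = 0.737

0.737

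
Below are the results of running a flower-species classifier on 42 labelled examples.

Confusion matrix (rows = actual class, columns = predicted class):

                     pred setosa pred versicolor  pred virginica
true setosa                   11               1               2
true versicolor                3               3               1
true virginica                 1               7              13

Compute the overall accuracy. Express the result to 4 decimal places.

Accuracy = trace / total = (11+3+13=27) / 42 = 27/42 = 0.6429

0.6429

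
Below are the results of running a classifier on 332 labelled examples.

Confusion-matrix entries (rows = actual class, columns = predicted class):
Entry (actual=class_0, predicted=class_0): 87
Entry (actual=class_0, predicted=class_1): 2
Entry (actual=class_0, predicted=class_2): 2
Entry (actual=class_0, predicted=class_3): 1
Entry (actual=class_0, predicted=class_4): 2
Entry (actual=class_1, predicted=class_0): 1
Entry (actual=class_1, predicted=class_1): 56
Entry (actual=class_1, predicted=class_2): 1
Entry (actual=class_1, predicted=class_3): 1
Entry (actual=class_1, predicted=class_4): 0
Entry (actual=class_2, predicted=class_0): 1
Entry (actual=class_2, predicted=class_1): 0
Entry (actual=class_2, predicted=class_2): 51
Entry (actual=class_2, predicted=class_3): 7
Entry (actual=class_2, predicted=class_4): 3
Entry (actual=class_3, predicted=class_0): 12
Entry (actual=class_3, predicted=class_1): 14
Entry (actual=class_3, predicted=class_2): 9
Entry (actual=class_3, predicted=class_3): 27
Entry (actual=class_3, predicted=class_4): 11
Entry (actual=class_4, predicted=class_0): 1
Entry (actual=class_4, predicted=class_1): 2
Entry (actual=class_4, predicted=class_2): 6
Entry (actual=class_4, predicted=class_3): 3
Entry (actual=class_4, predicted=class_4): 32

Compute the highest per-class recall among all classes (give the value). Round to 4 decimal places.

Per-class recall (TP/(TP+FN)):
  class_0: TP=87, FN=2+2+1+2=7 → 87/94 = 0.92553
  class_1: TP=56, FN=1+1+1+0=3 → 56/59 = 0.94915
  class_2: TP=51, FN=1+0+7+3=11 → 51/62 = 0.82258
  class_3: TP=27, FN=12+14+9+11=46 → 27/73 = 0.36986
  class_4: TP=32, FN=1+2+6+3=12 → 32/44 = 0.72727
Highest is class 'class_1' with recall = 0.9492.

0.9492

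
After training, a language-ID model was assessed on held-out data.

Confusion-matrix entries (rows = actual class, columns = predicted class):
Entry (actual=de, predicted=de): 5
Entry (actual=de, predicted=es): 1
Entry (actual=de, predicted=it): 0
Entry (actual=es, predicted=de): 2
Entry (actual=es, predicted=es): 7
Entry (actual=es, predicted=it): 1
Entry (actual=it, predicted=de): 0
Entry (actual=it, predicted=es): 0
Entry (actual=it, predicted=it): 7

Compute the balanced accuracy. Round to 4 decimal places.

Balanced accuracy = mean of per-class recall.
  de: recall = 5/6 = 0.83333
  es: recall = 7/10 = 0.70000
  it: recall = 7/7 = 1.00000
Mean = (0.83333 + 0.70000 + 1.00000) / 3 = 0.8444

0.8444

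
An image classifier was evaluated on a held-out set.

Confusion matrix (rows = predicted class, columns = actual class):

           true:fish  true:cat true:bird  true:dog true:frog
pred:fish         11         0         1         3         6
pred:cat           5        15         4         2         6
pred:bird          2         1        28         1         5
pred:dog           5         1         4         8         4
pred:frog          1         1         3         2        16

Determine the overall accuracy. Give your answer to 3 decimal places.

Accuracy = trace / total = (11+15+28+8+16=78) / 135 = 78/135 = 0.578

0.578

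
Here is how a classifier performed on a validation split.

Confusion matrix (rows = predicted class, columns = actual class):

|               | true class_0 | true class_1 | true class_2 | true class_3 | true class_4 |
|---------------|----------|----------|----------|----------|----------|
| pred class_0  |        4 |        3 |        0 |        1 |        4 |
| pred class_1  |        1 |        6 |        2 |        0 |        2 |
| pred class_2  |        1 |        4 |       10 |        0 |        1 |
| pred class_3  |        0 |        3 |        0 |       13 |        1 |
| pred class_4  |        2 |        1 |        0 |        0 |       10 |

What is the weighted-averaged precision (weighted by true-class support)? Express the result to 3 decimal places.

0.638

Per-class precision (TP/(TP+FP)):
  class_0: TP=4, FP=3+0+1+4=8 → 4/12 = 0.3333
  class_1: TP=6, FP=1+2+0+2=5 → 6/11 = 0.5455
  class_2: TP=10, FP=1+4+0+1=6 → 10/16 = 0.6250
  class_3: TP=13, FP=0+3+0+1=4 → 13/17 = 0.7647
  class_4: TP=10, FP=2+1+0+0=3 → 10/13 = 0.7692
Weighted-precision = Σ (supportᵢ/N)·precisionᵢ with N=69: (8/69)·0.3333 + (17/69)·0.5455 + (12/69)·0.6250 + (14/69)·0.7647 + (18/69)·0.7692 = 0.638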